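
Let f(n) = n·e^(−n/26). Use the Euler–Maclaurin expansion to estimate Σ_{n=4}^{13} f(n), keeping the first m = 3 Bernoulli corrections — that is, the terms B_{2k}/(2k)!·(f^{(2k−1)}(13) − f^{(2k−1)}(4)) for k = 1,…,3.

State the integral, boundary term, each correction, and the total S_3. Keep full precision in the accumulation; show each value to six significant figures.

The integral term ∫_4^13 x·e^(−x/26) dx = 53.7530.
Endpoint term: (f(4) + f(13))/2 = (3.42962 + 7.88490)/2 = 5.65726.
Integral + boundary = 59.4102.
Order-1 term: 1/12 · (0.303265 − 0.725496) = -0.0351859.
Running total after k=1: 59.3750.
Order-2 term: −1/720 · (0.00224309 − 0.00360992) = 1.89837e-06.
Running total after k=2: 59.3750.
Order-3 term: 1/30240 · (5.97272e-06 − 9.09262e-06) = -1.03172e-10.

S_3 ≈ 59.3750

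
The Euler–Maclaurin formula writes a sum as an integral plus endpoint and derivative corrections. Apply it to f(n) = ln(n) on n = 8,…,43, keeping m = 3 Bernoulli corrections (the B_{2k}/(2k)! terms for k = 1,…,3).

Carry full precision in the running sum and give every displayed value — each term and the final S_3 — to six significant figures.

S_3 ≈ 113.008

∫_8^43 ln(x) dx evaluates to 110.096.
½[f(8) + f(43)] = ½[2.07944 + 3.76120] = 2.92032.
Running total after boundary: 113.016.
k=1: B_{2}/(2)! × [f^{(1)}(43) − f^{(1)}(8)] = 1/12 × (0.0232558 − 0.125000) = -0.00847868.
Running total after k=1: 113.008.
k=2: B_{4}/(4)! × [f^{(3)}(43) − f^{(3)}(8)] = −1/720 × (2.51550e-05 − 0.00390625) = 5.39041e-06.
Running total after k=2: 113.008.
k=3: B_{6}/(6)! × [f^{(5)}(43) − f^{(5)}(8)] = 1/30240 × (1.63256e-07 − 0.000732422) = -2.42149e-08.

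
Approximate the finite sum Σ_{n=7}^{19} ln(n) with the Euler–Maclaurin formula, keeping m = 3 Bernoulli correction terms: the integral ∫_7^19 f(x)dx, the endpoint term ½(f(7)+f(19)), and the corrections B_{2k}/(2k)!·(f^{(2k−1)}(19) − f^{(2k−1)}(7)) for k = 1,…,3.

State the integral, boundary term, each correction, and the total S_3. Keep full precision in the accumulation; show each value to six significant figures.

S_3 ≈ 32.7606

Integral: ∫_7^19 ln(x) dx = 30.3230.
Endpoint term: (f(7) + f(19))/2 = (1.94591 + 2.94444)/2 = 2.44517.
So far: 32.7681.
Correction k=1: B_{2}/2! · (f^{(1)}(19) − f^{(1)}(7)) = 1/12 · (0.0526316 − 0.142857) = -0.00751880.
After k=1: 32.7606.
Correction k=2: B_{4}/4! · (f^{(3)}(19) − f^{(3)}(7)) = −1/720 · (0.000291588 − 0.00583090) = 7.69349e-06.
After k=2: 32.7606.
Correction k=3: B_{6}/6! · (f^{(5)}(19) − f^{(5)}(7)) = 1/30240 · (9.69267e-06 − 0.00142798) = -4.69009e-08.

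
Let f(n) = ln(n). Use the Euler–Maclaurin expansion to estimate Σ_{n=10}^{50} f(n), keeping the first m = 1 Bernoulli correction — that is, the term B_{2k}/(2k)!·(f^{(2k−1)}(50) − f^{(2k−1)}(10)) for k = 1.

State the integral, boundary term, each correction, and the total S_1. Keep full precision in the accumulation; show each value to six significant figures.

∫_10^50 ln(x) dx evaluates to 132.575.
Endpoint term: (f(10) + f(50))/2 = (2.30259 + 3.91202)/2 = 3.10730.
Integral + boundary = 135.683.
Correction k=1: B_{2}/2! · (f^{(1)}(50) − f^{(1)}(10)) = 1/12 · (0.0200000 − 0.100000) = -0.00666667.

S_1 ≈ 135.676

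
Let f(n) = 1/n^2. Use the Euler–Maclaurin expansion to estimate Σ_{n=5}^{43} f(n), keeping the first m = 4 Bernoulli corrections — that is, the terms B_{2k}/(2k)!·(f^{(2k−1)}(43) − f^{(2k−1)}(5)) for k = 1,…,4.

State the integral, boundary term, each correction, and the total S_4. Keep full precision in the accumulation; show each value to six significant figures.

S_4 ≈ 0.198335

Integral: ∫_5^43 1/x^2 dx = 0.176744.
Endpoint term: (f(5) + f(43))/2 = (0.0400000 + 0.000540833)/2 = 0.0202704.
So far: 0.197015.
k=1: B_{2}/(2)! × [f^{(1)}(43) − f^{(1)}(5)] = 1/12 × (-2.51550e-05 − (-0.0160000)) = 0.00133124.
After k=1: 0.198346.
k=2: B_{4}/(4)! × [f^{(3)}(43) − f^{(3)}(5)] = −1/720 × (-1.63256e-07 − (-0.00768000)) = -1.06664e-05.
After k=2: 0.198335.
k=3: B_{6}/(6)! × [f^{(5)}(43) − f^{(5)}(5)] = 1/30240 × (-2.64883e-09 − (-0.00921600)) = 3.04762e-07.
After k=3: 0.198335.
k=4: B_{8}/(8)! × [f^{(7)}(43) − f^{(7)}(5)] = −1/1209600 × (-8.02240e-11 − (-0.0206438)) = -1.70667e-08.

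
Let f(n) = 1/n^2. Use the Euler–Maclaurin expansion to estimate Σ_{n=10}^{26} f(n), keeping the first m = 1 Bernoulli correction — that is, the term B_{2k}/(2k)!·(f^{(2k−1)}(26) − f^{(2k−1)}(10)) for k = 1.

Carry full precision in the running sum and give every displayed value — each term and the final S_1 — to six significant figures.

Integral: ∫_10^26 1/x^2 dx = 0.0615385.
½[f(10) + f(26)] = ½[0.0100000 + 0.00147929] = 0.00573964.
So far: 0.0672781.
k=1: B_{2}/(2)! × [f^{(1)}(26) − f^{(1)}(10)] = 1/12 × (-0.000113792 − (-0.00200000)) = 0.000157184.

S_1 ≈ 0.0674353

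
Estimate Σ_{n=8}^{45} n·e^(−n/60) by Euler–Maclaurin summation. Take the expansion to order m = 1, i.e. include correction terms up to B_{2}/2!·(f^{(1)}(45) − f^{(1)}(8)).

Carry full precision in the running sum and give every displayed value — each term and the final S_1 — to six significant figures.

Integral: ∫_8^45 x·e^(−x/60) dx = 594.798.
Endpoint term: (f(8) + f(45))/2 = (7.00139 + 21.2565)/2 = 14.1289.
So far: 608.927.
Correction k=1: B_{2}/2! · (f^{(1)}(45) − f^{(1)}(8)) = 1/12 · (0.118092 − 0.758484) = -0.0533660.

S_1 ≈ 608.873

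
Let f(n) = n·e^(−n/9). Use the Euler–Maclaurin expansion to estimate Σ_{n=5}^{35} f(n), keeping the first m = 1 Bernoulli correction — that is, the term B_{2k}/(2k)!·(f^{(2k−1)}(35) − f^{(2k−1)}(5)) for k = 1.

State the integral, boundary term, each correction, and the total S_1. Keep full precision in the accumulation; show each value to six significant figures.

Integral: ∫_5^35 x·e^(−x/9) dx = 64.1876.
Boundary: ½(f(5) + f(35)) = ½(2.86877 + 0.716383) = 1.79257.
So far: 65.9801.
Correction k=1: B_{2}/2! · (f^{(1)}(35) − f^{(1)}(5)) = 1/12 · (-0.0591300 − 0.255002) = -0.0261776.

S_1 ≈ 65.9540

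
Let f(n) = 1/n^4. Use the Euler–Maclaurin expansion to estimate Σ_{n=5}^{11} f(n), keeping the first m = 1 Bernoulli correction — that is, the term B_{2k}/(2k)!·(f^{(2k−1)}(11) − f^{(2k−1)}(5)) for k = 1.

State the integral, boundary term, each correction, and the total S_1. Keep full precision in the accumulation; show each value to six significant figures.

Integral: ∫_5^11 1/x^4 dx = 0.00241623.
Boundary: ½(f(5) + f(11)) = ½(0.00160000 + 6.83013e-05) = 0.000834151.
Integral + boundary = 0.00325038.
Order-1 term: 1/12 · (-2.48369e-05 − (-0.00128000)) = 0.000104597.

S_1 ≈ 0.00335498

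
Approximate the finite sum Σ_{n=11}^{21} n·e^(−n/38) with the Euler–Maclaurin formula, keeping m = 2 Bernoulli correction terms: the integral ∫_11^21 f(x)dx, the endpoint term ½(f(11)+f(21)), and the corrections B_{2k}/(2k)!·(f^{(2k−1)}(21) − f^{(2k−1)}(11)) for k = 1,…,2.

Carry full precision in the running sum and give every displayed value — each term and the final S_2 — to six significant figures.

S_2 ≈ 114.015

The integral term ∫_11^21 x·e^(−x/38) dx = 103.878.
½[f(11) + f(21)] = ½[8.23523 + 12.0841] = 10.1597.
Integral + boundary = 114.038.
Order-1 term: 1/12 · (0.257431 − 0.531941) = -0.0228758.
After k=1: 114.015.
Order-2 term: −1/720 · (0.000975275 − 0.00140530) = 5.97259e-07.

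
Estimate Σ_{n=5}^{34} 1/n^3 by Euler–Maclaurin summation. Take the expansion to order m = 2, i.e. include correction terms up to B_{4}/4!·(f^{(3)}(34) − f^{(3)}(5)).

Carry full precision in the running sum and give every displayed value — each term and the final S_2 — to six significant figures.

S_2 ≈ 0.0239747

Integral: ∫_5^34 1/x^3 dx = 0.0195675.
½[f(5) + f(34)] = ½[0.00800000 + 2.54427e-05] = 0.00401272.
Integral + boundary = 0.0235802.
k=1: B_{2}/(2)! × [f^{(1)}(34) − f^{(1)}(5)] = 1/12 × (-2.24494e-06 − (-0.00480000)) = 0.000399813.
Running total after k=1: 0.0239800.
k=2: B_{4}/(4)! × [f^{(3)}(34) − f^{(3)}(5)] = −1/720 × (-3.88399e-08 − (-0.00384000)) = -5.33328e-06.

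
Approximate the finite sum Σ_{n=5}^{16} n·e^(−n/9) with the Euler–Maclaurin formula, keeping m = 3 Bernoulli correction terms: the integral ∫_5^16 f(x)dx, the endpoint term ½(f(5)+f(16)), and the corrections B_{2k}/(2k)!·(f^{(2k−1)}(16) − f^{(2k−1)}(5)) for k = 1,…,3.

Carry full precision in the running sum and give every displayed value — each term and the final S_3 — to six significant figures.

Integral: ∫_5^16 x·e^(−x/9) dx = 34.2649.
Boundary: ½(f(5) + f(16)) = ½(2.86877 + 2.70421) = 2.78649.
Running total after boundary: 37.0514.
Order-1 term: 1/12 · (-0.131455 − 0.255002) = -0.0322047.
Running total after k=1: 37.0192.
Order-2 term: −1/720 · (0.00255027 − 0.0173149) = 2.05065e-05.
Running total after k=2: 37.0192.
Order-3 term: 1/30240 · (8.30054e-05 − 0.000388663) = -1.01077e-08.

S_3 ≈ 37.0192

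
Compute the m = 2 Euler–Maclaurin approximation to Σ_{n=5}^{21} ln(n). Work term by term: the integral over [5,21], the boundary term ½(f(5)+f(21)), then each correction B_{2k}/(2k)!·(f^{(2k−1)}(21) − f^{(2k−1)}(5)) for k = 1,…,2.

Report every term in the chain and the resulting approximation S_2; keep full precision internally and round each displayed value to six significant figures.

S_2 ≈ 42.2021

The integral term ∫_5^21 ln(x) dx = 39.8878.
Boundary: ½(f(5) + f(21)) = ½(1.60944 + 3.04452) = 2.32698.
So far: 42.2148.
Correction k=1: B_{2}/2! · (f^{(1)}(21) − f^{(1)}(5)) = 1/12 · (0.0476190 − 0.200000) = -0.0126984.
Partial sum through k=1: 42.2021.
Correction k=2: B_{4}/4! · (f^{(3)}(21) − f^{(3)}(5)) = −1/720 · (0.000215959 − 0.0160000) = 2.19223e-05.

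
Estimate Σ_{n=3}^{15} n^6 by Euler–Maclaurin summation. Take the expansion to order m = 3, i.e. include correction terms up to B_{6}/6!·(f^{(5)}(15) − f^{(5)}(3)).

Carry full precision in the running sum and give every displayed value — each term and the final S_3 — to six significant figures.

Integral: ∫_3^15 x^6 dx = 2.44082e+07.
Endpoint term: (f(3) + f(15))/2 = (729.000 + 1.13906e+07)/2 = 5.69568e+06.
Integral + boundary = 3.01038e+07.
Correction k=1: B_{2}/2! · (f^{(1)}(15) − f^{(1)}(3)) = 1/12 · (4.55625e+06 − 1458.00) = 379566.
Running total after k=1: 3.04834e+07.
Correction k=2: B_{4}/4! · (f^{(3)}(15) − f^{(3)}(3)) = −1/720 · (405000 − 3240.00) = -558.000.
Running total after k=2: 3.04829e+07.
Correction k=3: B_{6}/6! · (f^{(5)}(15) − f^{(5)}(3)) = 1/30240 · (10800.0 − 2160.00) = 0.285714.

S_3 ≈ 3.04829e+07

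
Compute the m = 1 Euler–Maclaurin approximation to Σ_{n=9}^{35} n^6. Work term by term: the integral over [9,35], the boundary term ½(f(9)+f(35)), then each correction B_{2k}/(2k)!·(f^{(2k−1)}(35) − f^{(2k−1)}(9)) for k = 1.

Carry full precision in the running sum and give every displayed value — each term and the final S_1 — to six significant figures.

Integral: ∫_9^35 x^6 dx = 9.19064e+09.
Endpoint term: (f(9) + f(35))/2 = (531441 + 1.83827e+09)/2 = 9.19399e+08.
Integral + boundary = 1.01100e+10.
Correction k=1: B_{2}/2! · (f^{(1)}(35) − f^{(1)}(9)) = 1/12 · (3.15131e+08 − 354294) = 2.62314e+07.

S_1 ≈ 1.01363e+10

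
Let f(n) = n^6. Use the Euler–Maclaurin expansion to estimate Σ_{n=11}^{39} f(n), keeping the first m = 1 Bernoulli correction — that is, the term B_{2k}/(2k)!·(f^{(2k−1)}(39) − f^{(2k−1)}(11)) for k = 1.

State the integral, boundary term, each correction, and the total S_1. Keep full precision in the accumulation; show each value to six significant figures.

S_1 ≈ 2.14069e+10

∫_11^39 x^6 dx evaluates to 1.96016e+10.
Endpoint term: (f(11) + f(39))/2 = (1.77156e+06 + 3.51874e+09)/2 = 1.76026e+09.
Integral + boundary = 2.13619e+10.
Order-1 term: 1/12 · (5.41345e+08 − 966306) = 4.50316e+07.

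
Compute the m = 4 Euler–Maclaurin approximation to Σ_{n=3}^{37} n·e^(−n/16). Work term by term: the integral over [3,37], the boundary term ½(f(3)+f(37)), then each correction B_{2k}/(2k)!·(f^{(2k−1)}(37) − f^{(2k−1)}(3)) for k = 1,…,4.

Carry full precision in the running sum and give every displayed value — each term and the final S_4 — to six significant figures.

S_4 ≈ 171.070

∫_3^37 x·e^(−x/16) dx evaluates to 168.061.
½[f(3) + f(37)] = ½[2.48709 + 3.66350] = 3.07529.
Running total after boundary: 171.137.
Order-1 term: 1/12 · (-0.129955 − 0.673586) = -0.0669618.
Running total after k=1: 171.070.
Order-2 term: −1/720 · (0.000265905 − 0.00910799) = 1.22807e-05.
Running total after k=2: 171.070.
Order-3 term: 1/30240 · (4.06034e-06 − 6.08780e-05) = -1.87889e-09.
Running total after k=3: 171.070.
Order-4 term: −1/1209600 · (2.76640e-08 − 3.36633e-07) = 2.55431e-13.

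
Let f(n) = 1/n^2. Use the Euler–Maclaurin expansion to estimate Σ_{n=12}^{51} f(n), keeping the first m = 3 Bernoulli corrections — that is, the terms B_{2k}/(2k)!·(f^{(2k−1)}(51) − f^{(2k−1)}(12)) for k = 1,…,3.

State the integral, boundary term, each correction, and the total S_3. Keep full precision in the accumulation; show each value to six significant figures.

Integral: ∫_12^51 1/x^2 dx = 0.0637255.
Boundary: ½(f(12) + f(51)) = ½(0.00694444 + 0.000384468) = 0.00366446.
So far: 0.0673899.
Correction k=1: B_{2}/2! · (f^{(1)}(51) − f^{(1)}(12)) = 1/12 · (-1.50772e-05 − (-0.00115741)) = 9.51942e-05.
Running total after k=1: 0.0674851.
Correction k=2: B_{4}/4! · (f^{(3)}(51) − f^{(3)}(12)) = −1/720 · (-6.95601e-08 − (-9.64506e-05)) = -1.33863e-07.
Running total after k=2: 0.0674850.
Correction k=3: B_{6}/6! · (f^{(5)}(51) − f^{(5)}(12)) = 1/30240 · (-8.02308e-10 − (-2.00939e-05)) = 6.64454e-10.

S_3 ≈ 0.0674850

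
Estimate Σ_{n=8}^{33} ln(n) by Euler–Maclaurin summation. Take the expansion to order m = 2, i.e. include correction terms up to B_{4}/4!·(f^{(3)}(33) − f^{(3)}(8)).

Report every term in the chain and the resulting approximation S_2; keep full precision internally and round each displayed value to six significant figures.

S_2 ≈ 76.5293

∫_8^33 ln(x) dx evaluates to 73.7492.
½[f(8) + f(33)] = ½[2.07944 + 3.49651] = 2.78797.
Running total after boundary: 76.5372.
k=1: B_{2}/(2)! × [f^{(1)}(33) − f^{(1)}(8)] = 1/12 × (0.0303030 − 0.125000) = -0.00789141.
After k=1: 76.5293.
k=2: B_{4}/(4)! × [f^{(3)}(33) − f^{(3)}(8)] = −1/720 × (5.56529e-05 − 0.00390625) = 5.34805e-06.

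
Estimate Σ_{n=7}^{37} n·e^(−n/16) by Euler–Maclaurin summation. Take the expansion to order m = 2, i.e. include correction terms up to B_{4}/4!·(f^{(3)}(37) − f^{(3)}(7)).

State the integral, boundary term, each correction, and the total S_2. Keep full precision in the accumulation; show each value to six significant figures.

S_2 ≈ 157.686

∫_7^37 x·e^(−x/16) dx evaluates to 153.635.
Boundary: ½(f(7) + f(37)) = ½(4.51954 + 3.66350) = 4.09152.
So far: 157.727.
Correction k=1: B_{2}/2! · (f^{(1)}(37) − f^{(1)}(7)) = 1/12 · (-0.129955 − 0.363177) = -0.0410944.
After k=1: 157.686.
Correction k=2: B_{4}/4! · (f^{(3)}(37) − f^{(3)}(7)) = −1/720 · (0.000265905 − 0.00646279) = 8.60679e-06.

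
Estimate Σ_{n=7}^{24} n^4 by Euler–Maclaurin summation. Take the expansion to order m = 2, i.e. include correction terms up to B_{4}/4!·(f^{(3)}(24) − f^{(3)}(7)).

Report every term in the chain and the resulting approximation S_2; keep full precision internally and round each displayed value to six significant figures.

∫_7^24 x^4 dx evaluates to 1.58916e+06.
Endpoint term: (f(7) + f(24))/2 = (2401.00 + 331776)/2 = 167088.
Running total after boundary: 1.75625e+06.
Order-1 term: 1/12 · (55296.0 − 1372.00) = 4493.67.
Running total after k=1: 1.76075e+06.
Order-2 term: −1/720 · (576.000 − 168.000) = -0.566667.

S_2 ≈ 1.76074e+06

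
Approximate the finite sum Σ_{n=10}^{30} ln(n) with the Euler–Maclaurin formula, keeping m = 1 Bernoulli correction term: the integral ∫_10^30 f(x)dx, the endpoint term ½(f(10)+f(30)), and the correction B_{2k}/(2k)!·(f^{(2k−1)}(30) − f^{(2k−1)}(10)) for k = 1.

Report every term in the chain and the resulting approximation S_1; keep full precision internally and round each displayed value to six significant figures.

S_1 ≈ 61.8564

Integral: ∫_10^30 ln(x) dx = 59.0101.
Endpoint term: (f(10) + f(30))/2 = (2.30259 + 3.40120)/2 = 2.85189.
Integral + boundary = 61.8620.
k=1: B_{2}/(2)! × [f^{(1)}(30) − f^{(1)}(10)] = 1/12 × (0.0333333 − 0.100000) = -0.00555556.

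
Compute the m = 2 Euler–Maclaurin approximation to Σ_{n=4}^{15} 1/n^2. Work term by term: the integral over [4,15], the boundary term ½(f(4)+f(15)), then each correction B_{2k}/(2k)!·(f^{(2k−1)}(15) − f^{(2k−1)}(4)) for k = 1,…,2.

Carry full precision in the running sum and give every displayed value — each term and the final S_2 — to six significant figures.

S_2 ≈ 0.219328

Integral: ∫_4^15 1/x^2 dx = 0.183333.
½[f(4) + f(15)] = ½[0.0625000 + 0.00444444] = 0.0334722.
Running total after boundary: 0.216806.
Correction k=1: B_{2}/2! · (f^{(1)}(15) − f^{(1)}(4)) = 1/12 · (-0.000592593 − (-0.0312500)) = 0.00255478.
After k=1: 0.219360.
Correction k=2: B_{4}/4! · (f^{(3)}(15) − f^{(3)}(4)) = −1/720 · (-3.16049e-05 − (-0.0234375)) = -3.25082e-05.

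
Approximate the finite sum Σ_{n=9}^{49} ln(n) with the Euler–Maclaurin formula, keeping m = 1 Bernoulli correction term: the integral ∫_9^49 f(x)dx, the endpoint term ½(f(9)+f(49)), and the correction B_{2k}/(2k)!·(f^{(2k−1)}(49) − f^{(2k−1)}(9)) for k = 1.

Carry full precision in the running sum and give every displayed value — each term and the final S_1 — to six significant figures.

S_1 ≈ 133.961

The integral term ∫_9^49 ln(x) dx = 130.924.
½[f(9) + f(49)] = ½[2.19722 + 3.89182] = 3.04452.
Integral + boundary = 133.969.
Correction k=1: B_{2}/2! · (f^{(1)}(49) − f^{(1)}(9)) = 1/12 · (0.0204082 − 0.111111) = -0.00755858.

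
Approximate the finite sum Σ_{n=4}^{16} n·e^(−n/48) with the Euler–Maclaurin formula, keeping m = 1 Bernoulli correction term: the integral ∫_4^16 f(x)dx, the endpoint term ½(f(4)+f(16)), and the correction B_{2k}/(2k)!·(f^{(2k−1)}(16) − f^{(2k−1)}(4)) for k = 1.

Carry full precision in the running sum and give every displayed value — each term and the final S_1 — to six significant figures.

∫_4^16 x·e^(−x/48) dx evaluates to 95.2467.
Boundary: ½(f(4) + f(16)) = ½(3.68018 + 11.4645) = 7.57234.
Integral + boundary = 102.819.
Correction k=1: B_{2}/2! · (f^{(1)}(16) − f^{(1)}(4)) = 1/12 · (0.477688 − 0.843374) = -0.0304739.

S_1 ≈ 102.789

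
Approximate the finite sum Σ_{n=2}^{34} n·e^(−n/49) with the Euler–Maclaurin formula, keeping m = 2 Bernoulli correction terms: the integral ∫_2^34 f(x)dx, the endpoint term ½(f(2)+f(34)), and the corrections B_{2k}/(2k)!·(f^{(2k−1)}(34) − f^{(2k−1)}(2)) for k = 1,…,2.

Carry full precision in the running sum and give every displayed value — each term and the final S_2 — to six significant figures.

S_2 ≈ 376.428

Integral: ∫_2^34 x·e^(−x/49) dx = 367.038.
Boundary: ½(f(2) + f(34)) = ½(1.92001 + 16.9876) = 9.45380.
Integral + boundary = 376.492.
k=1: B_{2}/(2)! × [f^{(1)}(34) − f^{(1)}(2)] = 1/12 × (0.152949 − 0.920822) = -0.0639893.
After k=1: 376.428.
k=2: B_{4}/(4)! × [f^{(3)}(34) − f^{(3)}(2)] = −1/720 × (0.000479891 − 0.00118319) = 9.76800e-07.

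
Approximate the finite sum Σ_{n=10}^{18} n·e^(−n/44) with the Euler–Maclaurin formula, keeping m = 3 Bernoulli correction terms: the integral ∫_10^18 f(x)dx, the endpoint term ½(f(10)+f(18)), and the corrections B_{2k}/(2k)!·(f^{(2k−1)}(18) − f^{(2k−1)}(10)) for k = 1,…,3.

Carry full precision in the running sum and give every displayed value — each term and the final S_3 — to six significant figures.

The integral term ∫_10^18 x·e^(−x/44) dx = 80.8830.
Boundary: ½(f(10) + f(18)) = ½(7.96703 + 11.9566) = 9.96180.
Running total after boundary: 90.8448.
Order-1 term: 1/12 · (0.392514 − 0.615634) = -0.0185934.
Running total after k=1: 90.8262.
Order-2 term: −1/720 · (0.000888957 − 0.00114103) = 3.50106e-07.
Running total after k=2: 90.8262.
Order-3 term: 1/30240 · (8.13621e-07 − 1.01450e-06) = -6.64287e-12.

S_3 ≈ 90.8262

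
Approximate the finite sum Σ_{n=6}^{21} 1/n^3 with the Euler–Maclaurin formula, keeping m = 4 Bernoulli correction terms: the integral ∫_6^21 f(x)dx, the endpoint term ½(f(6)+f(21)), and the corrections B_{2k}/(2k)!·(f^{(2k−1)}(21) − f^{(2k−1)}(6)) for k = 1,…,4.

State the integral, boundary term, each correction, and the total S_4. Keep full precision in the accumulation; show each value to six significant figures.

The integral term ∫_6^21 1/x^3 dx = 0.0127551.
Boundary: ½(f(6) + f(21)) = ½(0.00462963 + 0.000107980) = 0.00236880.
Integral + boundary = 0.0151239.
Correction k=1: B_{2}/2! · (f^{(1)}(21) − f^{(1)}(6)) = 1/12 · (-1.54257e-05 − (-0.00231481)) = 0.000191616.
Partial sum through k=1: 0.0153155.
Correction k=2: B_{4}/4! · (f^{(3)}(21) − f^{(3)}(6)) = −1/720 · (-6.99577e-07 − (-0.00128601)) = -1.78515e-06.
Partial sum through k=2: 0.0153137.
Correction k=3: B_{6}/6! · (f^{(5)}(21) − f^{(5)}(6)) = 1/30240 · (-6.66264e-08 − (-0.00150034)) = 4.96123e-08.
Partial sum through k=3: 0.0153138.
Correction k=4: B_{8}/8! · (f^{(7)}(21) − f^{(7)}(6)) = −1/1209600 · (-1.08778e-08 − (-0.00300069)) = -2.48072e-09.

S_4 ≈ 0.0153138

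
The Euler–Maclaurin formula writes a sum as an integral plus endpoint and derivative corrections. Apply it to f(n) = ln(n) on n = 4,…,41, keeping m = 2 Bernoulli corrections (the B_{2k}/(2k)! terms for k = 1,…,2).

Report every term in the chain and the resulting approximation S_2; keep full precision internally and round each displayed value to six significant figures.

∫_4^41 ln(x) dx evaluates to 109.711.
½[f(4) + f(41)] = ½[1.38629 + 3.71357] = 2.54993.
Integral + boundary = 112.261.
Correction k=1: B_{2}/2! · (f^{(1)}(41) − f^{(1)}(4)) = 1/12 · (0.0243902 − 0.250000) = -0.0188008.
After k=1: 112.242.
Correction k=2: B_{4}/4! · (f^{(3)}(41) − f^{(3)}(4)) = −1/720 · (2.90187e-05 − 0.0312500) = 4.33625e-05.

S_2 ≈ 112.242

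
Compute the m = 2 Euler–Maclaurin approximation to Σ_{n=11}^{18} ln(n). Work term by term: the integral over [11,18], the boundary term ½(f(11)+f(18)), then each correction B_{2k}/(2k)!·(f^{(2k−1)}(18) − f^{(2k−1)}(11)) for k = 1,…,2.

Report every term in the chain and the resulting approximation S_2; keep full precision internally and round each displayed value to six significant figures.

S_2 ≈ 21.2910

The integral term ∫_11^18 ln(x) dx = 18.6498.
Boundary: ½(f(11) + f(18)) = ½(2.39790 + 2.89037) = 2.64413.
Running total after boundary: 21.2940.
Correction k=1: B_{2}/2! · (f^{(1)}(18) − f^{(1)}(11)) = 1/12 · (0.0555556 − 0.0909091) = -0.00294613.
After k=1: 21.2910.
Correction k=2: B_{4}/4! · (f^{(3)}(18) − f^{(3)}(11)) = −1/720 · (0.000342936 − 0.00150263) = 1.61069e-06.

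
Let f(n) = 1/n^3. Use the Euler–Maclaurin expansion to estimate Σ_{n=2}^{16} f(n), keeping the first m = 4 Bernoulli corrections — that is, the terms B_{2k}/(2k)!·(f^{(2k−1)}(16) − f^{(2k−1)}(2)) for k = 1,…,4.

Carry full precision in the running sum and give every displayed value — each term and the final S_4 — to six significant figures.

S_4 ≈ 0.200167

The integral term ∫_2^16 1/x^3 dx = 0.123047.
Boundary: ½(f(2) + f(16)) = ½(0.125000 + 0.000244141) = 0.0626221.
So far: 0.185669.
k=1: B_{2}/(2)! × [f^{(1)}(16) − f^{(1)}(2)] = 1/12 × (-4.57764e-05 − (-0.187500)) = 0.0156212.
After k=1: 0.201290.
k=2: B_{4}/(4)! × [f^{(3)}(16) − f^{(3)}(2)] = −1/720 × (-3.57628e-06 − (-0.937500)) = -0.00130208.
After k=2: 0.199988.
k=3: B_{6}/(6)! × [f^{(5)}(16) − f^{(5)}(2)] = 1/30240 × (-5.86733e-07 − (-9.84375)) = 0.000325521.
After k=3: 0.200314.
k=4: B_{8}/(8)! × [f^{(7)}(16) − f^{(7)}(2)] = −1/1209600 × (-1.65019e-07 − (-177.188)) = -0.000146484.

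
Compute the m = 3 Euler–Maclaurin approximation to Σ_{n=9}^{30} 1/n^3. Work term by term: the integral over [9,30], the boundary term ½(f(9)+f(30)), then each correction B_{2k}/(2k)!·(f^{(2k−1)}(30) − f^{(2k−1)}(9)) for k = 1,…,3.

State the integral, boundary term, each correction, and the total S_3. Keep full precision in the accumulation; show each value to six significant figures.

Integral: ∫_9^30 1/x^3 dx = 0.00561728.
½[f(9) + f(30)] = ½[0.00137174 + 3.70370e-05] = 0.000704390.
Integral + boundary = 0.00632167.
k=1: B_{2}/(2)! × [f^{(1)}(30) − f^{(1)}(9)] = 1/12 × (-3.70370e-06 − (-0.000457247)) = 3.77953e-05.
Running total after k=1: 0.00635947.
k=2: B_{4}/(4)! × [f^{(3)}(30) − f^{(3)}(9)] = −1/720 × (-8.23045e-08 − (-0.000112901)) = -1.56692e-07.
Running total after k=2: 0.00635931.
k=3: B_{6}/(6)! × [f^{(5)}(30) − f^{(5)}(9)] = 1/30240 × (-3.84088e-09 − (-5.85410e-05)) = 1.93575e-09.

S_3 ≈ 0.00635931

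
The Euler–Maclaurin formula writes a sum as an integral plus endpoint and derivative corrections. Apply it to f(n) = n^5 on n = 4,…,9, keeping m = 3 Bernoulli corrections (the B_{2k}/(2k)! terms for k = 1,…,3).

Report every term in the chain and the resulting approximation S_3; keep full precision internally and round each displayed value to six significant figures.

S_3 ≈ 120549

Integral: ∫_4^9 x^5 dx = 87890.8.
Boundary: ½(f(4) + f(9)) = ½(1024.00 + 59049.0) = 30036.5.
Running total after boundary: 117927.
Order-1 term: 1/12 · (32805.0 − 1280.00) = 2627.08.
After k=1: 120554.
Order-2 term: −1/720 · (4860.00 − 960.000) = -5.41667.
After k=2: 120549.
Order-3 term: 1/30240 · (120.000 − 120.000) = 0.00000.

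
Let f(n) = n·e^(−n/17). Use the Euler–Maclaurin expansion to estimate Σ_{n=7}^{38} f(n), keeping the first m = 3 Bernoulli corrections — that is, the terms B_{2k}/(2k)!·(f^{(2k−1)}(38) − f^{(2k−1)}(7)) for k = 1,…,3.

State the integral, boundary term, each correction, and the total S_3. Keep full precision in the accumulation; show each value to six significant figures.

S_3 ≈ 174.591

∫_7^38 x·e^(−x/17) dx evaluates to 170.284.
½[f(7) + f(38)] = ½[4.63736 + 4.06451] = 4.35093.
Integral + boundary = 174.635.
Correction k=1: B_{2}/2! · (f^{(1)}(38) − f^{(1)}(7)) = 1/12 · (-0.132128 − 0.389694) = -0.0434852.
After k=1: 174.591.
Correction k=2: B_{4}/4! · (f^{(3)}(38) − f^{(3)}(7)) = −1/720 · (0.000283022 − 0.00593306) = 7.84728e-06.
After k=2: 174.591.
Correction k=3: B_{6}/6! · (f^{(5)}(38) − f^{(5)}(7)) = 1/30240 · (3.54060e-06 − 3.63934e-05) = -1.08640e-09.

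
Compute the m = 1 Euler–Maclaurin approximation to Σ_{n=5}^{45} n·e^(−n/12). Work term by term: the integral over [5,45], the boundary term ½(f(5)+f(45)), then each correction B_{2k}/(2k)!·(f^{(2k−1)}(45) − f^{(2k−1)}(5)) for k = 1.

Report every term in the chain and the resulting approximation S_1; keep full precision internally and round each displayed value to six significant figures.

S_1 ≈ 120.539

∫_5^45 x·e^(−x/12) dx evaluates to 118.399.
Boundary: ½(f(5) + f(45)) = ½(3.29620 + 1.05830) = 2.17725.
Integral + boundary = 120.576.
Order-1 term: 1/12 · (-0.0646738 − 0.384557) = -0.0374359.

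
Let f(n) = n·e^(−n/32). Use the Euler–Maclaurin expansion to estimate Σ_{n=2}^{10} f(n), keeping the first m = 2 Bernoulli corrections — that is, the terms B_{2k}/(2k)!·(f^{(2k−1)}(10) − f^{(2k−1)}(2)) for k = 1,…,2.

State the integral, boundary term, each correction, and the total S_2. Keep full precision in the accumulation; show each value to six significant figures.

S_2 ≈ 43.3560

Integral: ∫_2^10 x·e^(−x/32) dx = 38.7900.
½[f(2) + f(10)] = ½[1.87883 + 7.31616] = 4.59749.
So far: 43.3875.
k=1: B_{2}/(2)! × [f^{(1)}(10) − f^{(1)}(2)] = 1/12 × (0.502986 − 0.880700) = -0.0314762.
After k=1: 43.3560.
k=2: B_{4}/(4)! × [f^{(3)}(10) − f^{(3)}(2)] = −1/720 × (0.00192013 − 0.00269485) = 1.07599e-06.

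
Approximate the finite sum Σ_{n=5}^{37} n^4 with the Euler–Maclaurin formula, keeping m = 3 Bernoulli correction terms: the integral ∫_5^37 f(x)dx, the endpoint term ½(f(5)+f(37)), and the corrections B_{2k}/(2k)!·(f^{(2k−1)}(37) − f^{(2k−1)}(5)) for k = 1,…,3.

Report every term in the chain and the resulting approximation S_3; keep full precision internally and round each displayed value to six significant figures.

S_3 ≈ 1.48224e+07

∫_5^37 x^4 dx evaluates to 1.38682e+07.
Endpoint term: (f(5) + f(37))/2 = (625.000 + 1.87416e+06)/2 = 937393.
So far: 1.48056e+07.
Correction k=1: B_{2}/2! · (f^{(1)}(37) − f^{(1)}(5)) = 1/12 · (202612 − 500.000) = 16842.7.
Running total after k=1: 1.48224e+07.
Correction k=2: B_{4}/4! · (f^{(3)}(37) − f^{(3)}(5)) = −1/720 · (888.000 − 120.000) = -1.06667.
Running total after k=2: 1.48224e+07.
Correction k=3: B_{6}/6! · (f^{(5)}(37) − f^{(5)}(5)) = 1/30240 · (0.00000 − 0.00000) = 0.00000.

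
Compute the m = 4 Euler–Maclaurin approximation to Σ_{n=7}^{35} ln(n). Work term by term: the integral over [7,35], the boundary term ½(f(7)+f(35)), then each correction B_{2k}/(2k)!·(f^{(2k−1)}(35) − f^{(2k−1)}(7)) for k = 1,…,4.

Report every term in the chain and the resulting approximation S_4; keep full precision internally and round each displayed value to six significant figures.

∫_7^35 ln(x) dx evaluates to 82.8158.
½[f(7) + f(35)] = ½[1.94591 + 3.55535] = 2.75063.
So far: 85.5664.
k=1: B_{2}/(2)! × [f^{(1)}(35) − f^{(1)}(7)] = 1/12 × (0.0285714 − 0.142857) = -0.00952381.
Partial sum through k=1: 85.5569.
k=2: B_{4}/(4)! × [f^{(3)}(35) − f^{(3)}(7)] = −1/720 × (4.66472e-05 − 0.00583090) = 8.03369e-06.
Partial sum through k=2: 85.5569.
k=3: B_{6}/(6)! × [f^{(5)}(35) − f^{(5)}(7)] = 1/30240 × (4.56952e-07 − 0.00142798) = -4.72063e-08.
Partial sum through k=3: 85.5569.
k=4: B_{8}/(8)! × [f^{(7)}(35) − f^{(7)}(7)] = −1/1209600 × (1.11907e-08 − 0.000874271) = 7.22768e-10.

S_4 ≈ 85.5569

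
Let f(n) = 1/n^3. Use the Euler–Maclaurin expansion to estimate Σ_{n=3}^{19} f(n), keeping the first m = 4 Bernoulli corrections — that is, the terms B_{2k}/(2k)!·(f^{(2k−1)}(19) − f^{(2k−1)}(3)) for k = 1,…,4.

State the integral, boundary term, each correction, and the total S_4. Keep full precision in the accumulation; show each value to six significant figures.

S_4 ≈ 0.0757423

∫_3^19 1/x^3 dx evaluates to 0.0541705.
Boundary: ½(f(3) + f(19)) = ½(0.0370370 + 0.000145794) = 0.0185914.
So far: 0.0727619.
Order-1 term: 1/12 · (-2.30201e-05 − (-0.0370370)) = 0.00308450.
Running total after k=1: 0.0758464.
Order-2 term: −1/720 · (-1.27535e-06 − (-0.0823045)) = -0.000114310.
Running total after k=2: 0.0757321.
Order-3 term: 1/30240 · (-1.48379e-07 − (-0.384088)) = 1.27013e-05.
Running total after k=3: 0.0757448.
Order-4 term: −1/1209600 · (-2.95935e-08 − (-3.07270)) = -2.54026e-06.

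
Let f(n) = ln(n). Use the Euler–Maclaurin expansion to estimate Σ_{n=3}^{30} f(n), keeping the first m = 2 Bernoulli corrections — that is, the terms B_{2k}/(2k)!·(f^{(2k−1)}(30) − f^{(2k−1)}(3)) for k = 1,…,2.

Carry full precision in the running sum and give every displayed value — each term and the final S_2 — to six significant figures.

Integral: ∫_3^30 ln(x) dx = 71.7401.
½[f(3) + f(30)] = ½[1.09861 + 3.40120] = 2.24990.
Running total after boundary: 73.9900.
Correction k=1: B_{2}/2! · (f^{(1)}(30) − f^{(1)}(3)) = 1/12 · (0.0333333 − 0.333333) = -0.0250000.
Partial sum through k=1: 73.9650.
Correction k=2: B_{4}/4! · (f^{(3)}(30) − f^{(3)}(3)) = −1/720 · (7.40741e-05 − 0.0740741) = 0.000102778.

S_2 ≈ 73.9651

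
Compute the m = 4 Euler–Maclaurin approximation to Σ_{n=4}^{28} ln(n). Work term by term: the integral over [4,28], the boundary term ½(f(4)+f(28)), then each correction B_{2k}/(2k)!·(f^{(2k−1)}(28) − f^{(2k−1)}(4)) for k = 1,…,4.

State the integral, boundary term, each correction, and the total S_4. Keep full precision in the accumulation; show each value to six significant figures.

Integral: ∫_4^28 ln(x) dx = 63.7565.
½[f(4) + f(28)] = ½[1.38629 + 3.33220] = 2.35925.
Integral + boundary = 66.1158.
Order-1 term: 1/12 · (0.0357143 − 0.250000) = -0.0178571.
Partial sum through k=1: 66.0979.
Order-2 term: −1/720 · (9.11079e-05 − 0.0312500) = 4.32762e-05.
Partial sum through k=2: 66.0980.
Order-3 term: 1/30240 · (1.39451e-06 − 0.0234375) = -7.75003e-07.
Partial sum through k=3: 66.0980.
Order-4 term: −1/1209600 · (5.33613e-08 − 0.0439453) = 3.63304e-08.

S_4 ≈ 66.0980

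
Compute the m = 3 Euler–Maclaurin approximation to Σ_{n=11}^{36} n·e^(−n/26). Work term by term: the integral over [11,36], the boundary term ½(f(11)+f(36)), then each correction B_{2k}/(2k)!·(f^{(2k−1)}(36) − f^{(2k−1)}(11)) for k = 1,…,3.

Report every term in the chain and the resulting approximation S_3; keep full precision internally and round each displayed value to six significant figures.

∫_11^36 x·e^(−x/26) dx evaluates to 226.460.
½[f(11) + f(36)] = ½[7.20531 + 9.01512] = 8.11022.
So far: 234.570.
Order-1 term: 1/12 · (-0.0963154 − 0.377901) = -0.0395180.
Running total after k=1: 234.531.
Order-2 term: −1/720 · (0.000598409 − 0.00249698) = 2.63690e-06.
Running total after k=2: 234.531.
Order-3 term: 1/30240 · (1.98121e-06 − 6.56055e-06) = -1.51433e-10.

S_3 ≈ 234.531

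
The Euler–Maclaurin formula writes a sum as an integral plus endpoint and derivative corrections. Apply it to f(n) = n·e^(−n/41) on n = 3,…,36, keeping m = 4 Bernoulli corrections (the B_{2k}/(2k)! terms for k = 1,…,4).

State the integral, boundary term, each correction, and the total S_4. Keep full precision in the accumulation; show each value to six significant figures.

∫_3^36 x·e^(−x/41) dx evaluates to 364.686.
½[f(3) + f(36)] = ½[2.78833 + 14.9613] = 8.87484.
Integral + boundary = 373.561.
k=1: B_{2}/(2)! × [f^{(1)}(36) − f^{(1)}(3)] = 1/12 × (0.0506821 − 0.861434) = -0.0675627.
Running total after k=1: 373.494.
k=2: B_{4}/(4)! × [f^{(3)}(36) − f^{(3)}(3)] = −1/720 × (0.000524609 − 0.00161827) = 1.51898e-06.
Running total after k=2: 373.494.
k=3: B_{6}/(6)! × [f^{(5)}(36) − f^{(5)}(3)] = 1/30240 × (6.06228e-07 − 1.62052e-06) = -3.35414e-11.
Running total after k=3: 373.494.
k=4: B_{8}/(8)! × [f^{(7)}(36) − f^{(7)}(3)] = −1/1209600 × (5.35618e-10 − 1.35536e-09) = 6.77694e-16.

S_4 ≈ 373.494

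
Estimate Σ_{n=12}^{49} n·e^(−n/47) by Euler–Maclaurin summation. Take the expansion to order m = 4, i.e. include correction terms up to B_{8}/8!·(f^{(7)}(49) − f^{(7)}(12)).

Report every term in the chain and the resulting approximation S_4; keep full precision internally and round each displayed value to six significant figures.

S_4 ≈ 570.673

The integral term ∫_12^49 x·e^(−x/47) dx = 557.437.
Endpoint term: (f(12) + f(49))/2 = (9.29603 + 17.2751)/2 = 13.2856.
Integral + boundary = 570.722.
Correction k=1: B_{2}/2! · (f^{(1)}(49) − f^{(1)}(12)) = 1/12 · (-0.0150023 − 0.576881) = -0.0493236.
After k=1: 570.673.
Correction k=2: B_{4}/4! · (f^{(3)}(49) − f^{(3)}(12)) = −1/720 · (0.000312406 − 0.000962526) = 9.02945e-07.
After k=2: 570.673.
Correction k=3: B_{6}/6! · (f^{(5)}(49) − f^{(5)}(12)) = 1/30240 · (2.85923e-07 − 7.53237e-07) = -1.54535e-11.
After k=3: 570.673.
Correction k=4: B_{8}/8! · (f^{(7)}(49) − f^{(7)}(12)) = −1/1209600 · (1.94849e-10 − 4.84720e-10) = 2.39642e-16.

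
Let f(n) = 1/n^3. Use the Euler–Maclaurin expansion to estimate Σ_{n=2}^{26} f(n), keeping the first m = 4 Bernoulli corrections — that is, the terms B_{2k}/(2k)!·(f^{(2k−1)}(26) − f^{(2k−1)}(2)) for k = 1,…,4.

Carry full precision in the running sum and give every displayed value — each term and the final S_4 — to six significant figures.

Integral: ∫_2^26 1/x^3 dx = 0.124260.
½[f(2) + f(26)] = ½[0.125000 + 5.68958e-05] = 0.0625284.
Integral + boundary = 0.186789.
Correction k=1: B_{2}/2! · (f^{(1)}(26) − f^{(1)}(2)) = 1/12 · (-6.56490e-06 − (-0.187500)) = 0.0156245.
Partial sum through k=1: 0.202413.
Correction k=2: B_{4}/4! · (f^{(3)}(26) − f^{(3)}(2)) = −1/720 · (-1.94228e-07 − (-0.937500)) = -0.00130208.
Partial sum through k=2: 0.201111.
Correction k=3: B_{6}/6! · (f^{(5)}(26) − f^{(5)}(2)) = 1/30240 · (-1.20674e-08 − (-9.84375)) = 0.000325521.
Partial sum through k=3: 0.201437.
Correction k=4: B_{8}/8! · (f^{(7)}(26) − f^{(7)}(2)) = −1/1209600 · (-1.28529e-09 − (-177.188)) = -0.000146484.

S_4 ≈ 0.201290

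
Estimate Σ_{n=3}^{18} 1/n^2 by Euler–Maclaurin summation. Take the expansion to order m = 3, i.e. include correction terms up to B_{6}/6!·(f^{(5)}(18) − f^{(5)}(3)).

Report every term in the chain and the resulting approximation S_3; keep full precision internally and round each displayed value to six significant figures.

S_3 ≈ 0.340895

The integral term ∫_3^18 1/x^2 dx = 0.277778.
½[f(3) + f(18)] = ½[0.111111 + 0.00308642] = 0.0570988.
Running total after boundary: 0.334877.
Order-1 term: 1/12 · (-0.000342936 − (-0.0740741)) = 0.00614426.
After k=1: 0.341021.
Order-2 term: −1/720 · (-1.27013e-05 − (-0.0987654)) = -0.000137157.
After k=2: 0.340884.
Order-3 term: 1/30240 · (-1.17605e-06 − (-0.329218)) = 1.08868e-05.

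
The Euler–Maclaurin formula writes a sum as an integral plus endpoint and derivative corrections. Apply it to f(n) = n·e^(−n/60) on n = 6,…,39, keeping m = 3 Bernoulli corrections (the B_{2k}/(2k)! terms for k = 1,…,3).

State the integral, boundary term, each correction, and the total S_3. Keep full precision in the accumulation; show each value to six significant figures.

S_3 ≈ 495.046

The integral term ∫_6^39 x·e^(−x/60) dx = 482.204.
Endpoint term: (f(6) + f(39))/2 = (5.42902 + 20.3598)/2 = 12.8944.
So far: 495.099.
k=1: B_{2}/(2)! × [f^{(1)}(39) − f^{(1)}(6)] = 1/12 × (0.182716 − 0.814354) = -0.0526365.
Partial sum through k=1: 495.046.
k=2: B_{4}/(4)! × [f^{(3)}(39) − f^{(3)}(6)] = −1/720 × (0.000340780 − 0.000728897) = 5.39051e-07.
Partial sum through k=2: 495.046.
k=3: B_{6}/(6)! × [f^{(5)}(39) − f^{(5)}(6)] = 1/30240 × (1.75224e-07 − 3.42107e-07) = -5.51862e-12.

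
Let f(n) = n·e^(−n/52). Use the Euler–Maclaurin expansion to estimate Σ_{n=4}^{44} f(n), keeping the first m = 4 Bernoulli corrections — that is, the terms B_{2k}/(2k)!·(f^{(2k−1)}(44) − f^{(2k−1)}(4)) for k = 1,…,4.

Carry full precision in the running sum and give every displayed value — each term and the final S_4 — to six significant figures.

S_4 ≈ 565.747

The integral term ∫_4^44 x·e^(−x/52) dx = 554.521.
Boundary: ½(f(4) + f(44)) = ½(3.70384 + 18.8787) = 11.2913.
So far: 565.812.
k=1: B_{2}/(2)! × [f^{(1)}(44) − f^{(1)}(4)] = 1/12 × (0.0660095 − 0.854733) = -0.0657270.
After k=1: 565.747.
k=2: B_{4}/(4)! × [f^{(3)}(44) − f^{(3)}(4)] = −1/720 × (0.000341765 − 0.00100098) = 9.15579e-07.
After k=2: 565.747.
k=3: B_{6}/(6)! × [f^{(5)}(44) − f^{(5)}(4)] = 1/30240 × (2.43757e-07 − 6.23471e-07) = -1.25567e-11.
After k=3: 565.747.
k=4: B_{8}/(8)! × [f^{(7)}(44) − f^{(7)}(4)] = −1/1209600 × (1.33551e-10 − 3.24244e-10) = 1.57650e-16.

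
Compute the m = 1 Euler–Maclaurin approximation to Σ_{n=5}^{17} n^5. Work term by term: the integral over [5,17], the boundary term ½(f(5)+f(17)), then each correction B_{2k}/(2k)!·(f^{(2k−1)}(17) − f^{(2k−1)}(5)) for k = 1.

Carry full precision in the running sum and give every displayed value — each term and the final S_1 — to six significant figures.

S_1 ≈ 4.76636e+06

The integral term ∫_5^17 x^5 dx = 4.02032e+06.
Endpoint term: (f(5) + f(17))/2 = (3125.00 + 1.41986e+06)/2 = 711491.
So far: 4.73182e+06.
Correction k=1: B_{2}/2! · (f^{(1)}(17) − f^{(1)}(5)) = 1/12 · (417605 − 3125.00) = 34540.0.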